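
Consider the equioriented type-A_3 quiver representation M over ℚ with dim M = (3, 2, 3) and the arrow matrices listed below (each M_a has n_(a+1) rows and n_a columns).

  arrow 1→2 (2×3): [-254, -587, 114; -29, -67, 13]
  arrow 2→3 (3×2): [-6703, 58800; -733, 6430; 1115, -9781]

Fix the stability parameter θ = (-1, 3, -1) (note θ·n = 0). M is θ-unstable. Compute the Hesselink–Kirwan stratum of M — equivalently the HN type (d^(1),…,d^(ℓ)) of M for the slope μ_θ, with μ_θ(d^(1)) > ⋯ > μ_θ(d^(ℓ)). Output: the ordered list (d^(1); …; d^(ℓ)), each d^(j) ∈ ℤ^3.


Barcode: M ≅ I[1,1], I[1,3]^2, I[3,3]. HN layers by μ_θ (2 steps, strictly decreasing):
  μ^(1)=1; μ^(2)=-1

((0, 2, 2); (3, 0, 1))


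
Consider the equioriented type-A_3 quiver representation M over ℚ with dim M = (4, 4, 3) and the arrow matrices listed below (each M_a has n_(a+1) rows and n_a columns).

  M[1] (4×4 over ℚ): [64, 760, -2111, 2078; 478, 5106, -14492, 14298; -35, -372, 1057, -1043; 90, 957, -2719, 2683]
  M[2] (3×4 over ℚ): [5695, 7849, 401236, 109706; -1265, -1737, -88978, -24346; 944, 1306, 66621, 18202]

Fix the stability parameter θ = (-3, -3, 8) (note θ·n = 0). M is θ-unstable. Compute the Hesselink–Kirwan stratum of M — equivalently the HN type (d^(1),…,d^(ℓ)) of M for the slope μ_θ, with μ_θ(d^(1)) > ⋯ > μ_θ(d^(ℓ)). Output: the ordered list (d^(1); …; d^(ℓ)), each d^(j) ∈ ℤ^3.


Via rank(M_{q-1}∘⋯∘M_p): M ≅ I[1,2], I[1,3]^3.
μ_θ-semistable layers: μ^(1)=8; μ^(2)=-3

((0, 0, 3); (4, 4, 0))


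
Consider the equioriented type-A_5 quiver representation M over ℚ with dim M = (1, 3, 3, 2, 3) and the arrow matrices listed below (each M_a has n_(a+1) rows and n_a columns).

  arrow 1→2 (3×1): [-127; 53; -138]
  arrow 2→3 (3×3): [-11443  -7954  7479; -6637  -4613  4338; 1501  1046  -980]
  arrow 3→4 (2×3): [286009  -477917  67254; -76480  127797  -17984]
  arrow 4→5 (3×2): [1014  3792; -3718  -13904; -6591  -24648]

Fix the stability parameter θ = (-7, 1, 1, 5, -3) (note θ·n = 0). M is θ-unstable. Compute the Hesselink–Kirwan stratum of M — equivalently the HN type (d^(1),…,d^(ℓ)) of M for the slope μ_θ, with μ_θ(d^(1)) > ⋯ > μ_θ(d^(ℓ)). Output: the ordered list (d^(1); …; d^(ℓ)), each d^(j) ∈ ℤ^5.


Interval decomposition of M: I[1,5], I[2,3], I[2,4], I[5,5]^2.
HN type (ℓ=4): μ^(1)=5; μ^(2)=1; μ^(3)=-3; μ^(4)=-7

((0, 0, 0, 1, 0); (0, 3, 3, 1, 1); (0, 0, 0, 0, 2); (1, 0, 0, 0, 0))


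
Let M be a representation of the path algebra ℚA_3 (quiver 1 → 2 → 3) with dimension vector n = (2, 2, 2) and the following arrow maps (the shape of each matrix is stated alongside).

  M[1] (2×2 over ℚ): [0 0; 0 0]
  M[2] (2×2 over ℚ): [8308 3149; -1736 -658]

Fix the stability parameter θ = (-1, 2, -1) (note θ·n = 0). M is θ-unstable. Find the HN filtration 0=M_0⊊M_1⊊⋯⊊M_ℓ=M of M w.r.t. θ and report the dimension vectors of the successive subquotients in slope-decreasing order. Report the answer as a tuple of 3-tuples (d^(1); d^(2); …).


Interval decomposition of M: I[1,1]^2, I[2,2], I[2,3], I[3,3].
HN type (ℓ=3): μ^(1)=2; μ^(2)=1/2; μ^(3)=-1

((0, 1, 0); (0, 1, 1); (2, 0, 1))


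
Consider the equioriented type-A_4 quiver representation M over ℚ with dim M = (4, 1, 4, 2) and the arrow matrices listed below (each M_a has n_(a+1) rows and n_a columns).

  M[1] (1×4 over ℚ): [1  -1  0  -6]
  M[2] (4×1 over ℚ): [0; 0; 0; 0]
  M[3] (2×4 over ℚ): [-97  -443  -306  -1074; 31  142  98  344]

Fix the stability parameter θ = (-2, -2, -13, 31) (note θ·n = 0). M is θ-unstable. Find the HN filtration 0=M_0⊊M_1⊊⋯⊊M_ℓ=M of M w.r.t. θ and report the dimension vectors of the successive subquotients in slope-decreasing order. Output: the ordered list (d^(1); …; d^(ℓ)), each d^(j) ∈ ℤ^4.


Interval decomposition of M: I[1,1]^3, I[1,2], I[3,3]^2, I[3,4]^2.
HN type (ℓ=3): μ^(1)=31; μ^(2)=-2; μ^(3)=-13

((0, 0, 0, 2); (4, 1, 0, 0); (0, 0, 4, 0))


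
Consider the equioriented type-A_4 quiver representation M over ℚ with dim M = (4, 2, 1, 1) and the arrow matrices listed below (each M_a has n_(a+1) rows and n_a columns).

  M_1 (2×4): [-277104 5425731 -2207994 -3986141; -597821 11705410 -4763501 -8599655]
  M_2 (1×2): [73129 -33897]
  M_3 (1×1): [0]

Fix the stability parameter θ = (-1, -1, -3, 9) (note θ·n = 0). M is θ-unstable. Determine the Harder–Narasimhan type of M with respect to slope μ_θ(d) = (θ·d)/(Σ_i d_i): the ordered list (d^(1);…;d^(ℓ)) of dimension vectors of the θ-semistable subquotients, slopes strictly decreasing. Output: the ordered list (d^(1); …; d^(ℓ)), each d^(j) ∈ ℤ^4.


Interval decomposition of M: I[1,1]^2, I[1,2], I[1,3], I[4,4].
HN type (ℓ=3): μ^(1)=9; μ^(2)=-1; μ^(3)=-5/3

((0, 0, 0, 1); (3, 1, 0, 0); (1, 1, 1, 0))


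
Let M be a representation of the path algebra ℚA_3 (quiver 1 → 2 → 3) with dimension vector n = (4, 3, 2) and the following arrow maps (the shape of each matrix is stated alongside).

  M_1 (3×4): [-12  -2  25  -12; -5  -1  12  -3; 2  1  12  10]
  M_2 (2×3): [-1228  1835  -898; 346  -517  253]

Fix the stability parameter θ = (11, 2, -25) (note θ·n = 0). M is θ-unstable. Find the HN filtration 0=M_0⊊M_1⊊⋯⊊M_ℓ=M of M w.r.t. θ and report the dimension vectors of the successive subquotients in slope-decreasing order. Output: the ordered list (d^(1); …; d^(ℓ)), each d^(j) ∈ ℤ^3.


Barcode: M ≅ I[1,1], I[1,2], I[1,3]^2. HN layers by μ_θ (3 steps, strictly decreasing):
  μ^(1)=11; μ^(2)=13/2; μ^(3)=-4

((1, 0, 0); (1, 1, 0); (2, 2, 2))


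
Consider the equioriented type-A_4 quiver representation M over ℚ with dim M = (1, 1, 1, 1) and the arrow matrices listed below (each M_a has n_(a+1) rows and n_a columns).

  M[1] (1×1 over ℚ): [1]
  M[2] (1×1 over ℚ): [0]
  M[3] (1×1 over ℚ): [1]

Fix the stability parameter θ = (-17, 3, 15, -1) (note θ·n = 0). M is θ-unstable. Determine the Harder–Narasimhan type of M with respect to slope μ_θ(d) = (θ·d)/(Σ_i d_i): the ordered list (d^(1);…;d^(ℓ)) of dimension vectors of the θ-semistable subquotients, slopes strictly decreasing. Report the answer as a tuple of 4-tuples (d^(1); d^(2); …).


Interval decomposition of M: I[1,2], I[3,4].
HN type (ℓ=3): μ^(1)=7; μ^(2)=3; μ^(3)=-17

((0, 0, 1, 1); (0, 1, 0, 0); (1, 0, 0, 0))


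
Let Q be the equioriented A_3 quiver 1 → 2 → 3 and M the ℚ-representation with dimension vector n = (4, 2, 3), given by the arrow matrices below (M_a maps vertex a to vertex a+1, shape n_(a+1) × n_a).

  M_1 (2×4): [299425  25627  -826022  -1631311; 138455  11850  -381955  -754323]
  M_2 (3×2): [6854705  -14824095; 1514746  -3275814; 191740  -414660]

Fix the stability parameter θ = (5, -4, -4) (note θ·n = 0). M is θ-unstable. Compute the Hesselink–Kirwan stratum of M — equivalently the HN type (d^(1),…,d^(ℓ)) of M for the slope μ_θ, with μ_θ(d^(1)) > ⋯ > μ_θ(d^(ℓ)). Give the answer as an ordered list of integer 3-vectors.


Interval decomposition of M: I[1,1]^2, I[1,2], I[1,3], I[3,3]^2.
HN type (ℓ=4): μ^(1)=5; μ^(2)=1/2; μ^(3)=-1; μ^(4)=-4

((2, 0, 0); (1, 1, 0); (1, 1, 1); (0, 0, 2))


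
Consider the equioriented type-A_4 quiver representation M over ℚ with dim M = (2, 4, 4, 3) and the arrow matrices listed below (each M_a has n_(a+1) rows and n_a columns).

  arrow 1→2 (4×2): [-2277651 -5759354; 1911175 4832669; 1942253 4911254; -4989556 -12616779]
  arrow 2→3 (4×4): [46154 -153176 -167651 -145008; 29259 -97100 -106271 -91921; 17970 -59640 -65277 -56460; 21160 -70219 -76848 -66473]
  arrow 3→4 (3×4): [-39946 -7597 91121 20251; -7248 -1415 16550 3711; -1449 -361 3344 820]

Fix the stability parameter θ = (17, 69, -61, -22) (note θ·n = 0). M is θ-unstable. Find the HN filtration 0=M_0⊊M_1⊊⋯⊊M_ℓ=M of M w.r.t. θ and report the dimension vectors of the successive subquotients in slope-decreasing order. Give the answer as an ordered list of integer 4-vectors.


Barcode: M ≅ I[1,4]^2, I[2,2], I[2,4], I[3,3]. HN layers by μ_θ (4 steps, strictly decreasing):
  μ^(1)=69; μ^(2)=3/4; μ^(3)=-14/3; μ^(4)=-61

((0, 1, 0, 0); (2, 2, 2, 2); (0, 1, 1, 1); (0, 0, 1, 0))


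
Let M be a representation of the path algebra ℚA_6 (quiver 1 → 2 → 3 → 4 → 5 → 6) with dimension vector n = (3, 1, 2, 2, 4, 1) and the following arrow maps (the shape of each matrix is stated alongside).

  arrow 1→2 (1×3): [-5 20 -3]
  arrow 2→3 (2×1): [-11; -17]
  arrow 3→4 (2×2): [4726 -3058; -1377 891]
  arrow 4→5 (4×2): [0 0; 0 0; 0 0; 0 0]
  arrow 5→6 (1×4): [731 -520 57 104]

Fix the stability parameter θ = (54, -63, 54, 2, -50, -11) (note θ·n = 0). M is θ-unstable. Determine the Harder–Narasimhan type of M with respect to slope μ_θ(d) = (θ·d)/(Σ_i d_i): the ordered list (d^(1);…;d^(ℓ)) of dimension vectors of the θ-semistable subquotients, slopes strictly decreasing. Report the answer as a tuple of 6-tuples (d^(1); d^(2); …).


Via rank(M_{q-1}∘⋯∘M_p): M ≅ I[1,1]^2, I[1,3], I[3,4], I[4,4], I[5,5]^3, I[5,6].
μ_θ-semistable layers: μ^(1)=54; μ^(2)=28; μ^(3)=2; μ^(4)=-9/2; μ^(5)=-11; μ^(6)=-50

((2, 0, 1, 0, 0, 0); (0, 0, 1, 1, 0, 0); (0, 0, 0, 1, 0, 0); (1, 1, 0, 0, 0, 0); (0, 0, 0, 0, 0, 1); (0, 0, 0, 0, 4, 0))


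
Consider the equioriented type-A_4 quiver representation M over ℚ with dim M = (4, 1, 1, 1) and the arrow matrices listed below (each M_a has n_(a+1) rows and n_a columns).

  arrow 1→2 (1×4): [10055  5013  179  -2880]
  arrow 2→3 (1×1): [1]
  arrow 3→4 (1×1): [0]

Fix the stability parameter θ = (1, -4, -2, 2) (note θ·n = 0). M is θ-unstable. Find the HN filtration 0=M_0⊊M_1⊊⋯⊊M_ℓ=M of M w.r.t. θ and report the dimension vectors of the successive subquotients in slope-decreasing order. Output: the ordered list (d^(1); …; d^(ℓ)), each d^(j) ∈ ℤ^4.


Interval decomposition of M: I[1,1]^3, I[1,3], I[4,4].
HN type (ℓ=3): μ^(1)=2; μ^(2)=1; μ^(3)=-5/3

((0, 0, 0, 1); (3, 0, 0, 0); (1, 1, 1, 0))


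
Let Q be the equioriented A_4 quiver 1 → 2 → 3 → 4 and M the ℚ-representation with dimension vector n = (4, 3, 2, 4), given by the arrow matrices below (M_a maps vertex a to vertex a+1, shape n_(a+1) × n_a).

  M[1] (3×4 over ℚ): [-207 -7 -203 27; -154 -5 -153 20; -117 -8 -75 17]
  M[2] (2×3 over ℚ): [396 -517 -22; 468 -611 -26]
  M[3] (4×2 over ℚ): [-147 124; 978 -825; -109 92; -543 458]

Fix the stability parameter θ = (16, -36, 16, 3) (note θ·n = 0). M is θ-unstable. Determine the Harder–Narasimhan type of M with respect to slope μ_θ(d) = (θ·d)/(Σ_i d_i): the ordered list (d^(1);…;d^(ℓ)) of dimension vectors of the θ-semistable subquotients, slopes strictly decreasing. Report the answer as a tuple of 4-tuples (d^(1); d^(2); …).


Barcode: M ≅ I[1,1], I[1,2]^2, I[1,4], I[3,4], I[4,4]^2. HN layers by μ_θ (4 steps, strictly decreasing):
  μ^(1)=16; μ^(2)=19/2; μ^(3)=3; μ^(4)=-10

((1, 0, 0, 0); (0, 0, 2, 2); (0, 0, 0, 2); (3, 3, 0, 0))


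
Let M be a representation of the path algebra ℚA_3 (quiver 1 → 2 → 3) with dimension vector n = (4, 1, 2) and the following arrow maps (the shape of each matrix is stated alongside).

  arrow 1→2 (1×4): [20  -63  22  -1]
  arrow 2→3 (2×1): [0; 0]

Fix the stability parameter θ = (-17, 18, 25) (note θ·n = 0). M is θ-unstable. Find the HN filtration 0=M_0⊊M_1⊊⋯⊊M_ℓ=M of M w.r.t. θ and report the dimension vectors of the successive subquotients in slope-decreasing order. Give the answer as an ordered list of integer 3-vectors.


Interval decomposition of M: I[1,1]^3, I[1,2], I[3,3]^2.
HN type (ℓ=3): μ^(1)=25; μ^(2)=18; μ^(3)=-17

((0, 0, 2); (0, 1, 0); (4, 0, 0))


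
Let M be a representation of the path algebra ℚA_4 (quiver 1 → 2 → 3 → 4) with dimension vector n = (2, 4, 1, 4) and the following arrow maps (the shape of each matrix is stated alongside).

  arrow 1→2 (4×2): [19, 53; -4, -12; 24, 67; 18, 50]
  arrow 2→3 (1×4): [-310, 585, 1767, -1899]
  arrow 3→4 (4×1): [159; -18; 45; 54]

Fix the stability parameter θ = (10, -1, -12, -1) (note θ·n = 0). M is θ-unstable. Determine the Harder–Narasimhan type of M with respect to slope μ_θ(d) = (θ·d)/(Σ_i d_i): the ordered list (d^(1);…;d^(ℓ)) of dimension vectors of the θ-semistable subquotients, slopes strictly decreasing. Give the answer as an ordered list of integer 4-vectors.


Via rank(M_{q-1}∘⋯∘M_p): M ≅ I[1,2], I[1,4], I[2,2]^2, I[4,4]^3.
μ_θ-semistable layers: μ^(1)=9/2; μ^(2)=-1

((1, 1, 0, 0); (1, 3, 1, 4))


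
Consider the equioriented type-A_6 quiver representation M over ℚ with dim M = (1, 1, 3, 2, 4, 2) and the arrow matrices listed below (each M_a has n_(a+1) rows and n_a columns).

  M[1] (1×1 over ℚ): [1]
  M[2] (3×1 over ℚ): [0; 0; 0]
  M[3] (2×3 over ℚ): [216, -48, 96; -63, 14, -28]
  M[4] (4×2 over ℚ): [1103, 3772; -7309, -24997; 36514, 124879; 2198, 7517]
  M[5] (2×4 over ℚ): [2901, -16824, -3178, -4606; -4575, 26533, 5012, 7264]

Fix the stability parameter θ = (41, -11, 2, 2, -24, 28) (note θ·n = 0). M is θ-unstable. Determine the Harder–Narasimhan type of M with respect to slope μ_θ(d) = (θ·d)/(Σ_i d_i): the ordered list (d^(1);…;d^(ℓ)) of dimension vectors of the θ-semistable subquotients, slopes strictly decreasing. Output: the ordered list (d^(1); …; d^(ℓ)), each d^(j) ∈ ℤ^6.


Barcode: M ≅ I[1,2], I[3,3]^2, I[3,6], I[4,6], I[5,5]^2. HN layers by μ_θ (6 steps, strictly decreasing):
  μ^(1)=28; μ^(2)=15; μ^(3)=2; μ^(4)=-20/3; μ^(5)=-11; μ^(6)=-24

((0, 0, 0, 0, 0, 2); (1, 1, 0, 0, 0, 0); (0, 0, 2, 0, 0, 0); (0, 0, 1, 1, 1, 0); (0, 0, 0, 1, 1, 0); (0, 0, 0, 0, 2, 0))


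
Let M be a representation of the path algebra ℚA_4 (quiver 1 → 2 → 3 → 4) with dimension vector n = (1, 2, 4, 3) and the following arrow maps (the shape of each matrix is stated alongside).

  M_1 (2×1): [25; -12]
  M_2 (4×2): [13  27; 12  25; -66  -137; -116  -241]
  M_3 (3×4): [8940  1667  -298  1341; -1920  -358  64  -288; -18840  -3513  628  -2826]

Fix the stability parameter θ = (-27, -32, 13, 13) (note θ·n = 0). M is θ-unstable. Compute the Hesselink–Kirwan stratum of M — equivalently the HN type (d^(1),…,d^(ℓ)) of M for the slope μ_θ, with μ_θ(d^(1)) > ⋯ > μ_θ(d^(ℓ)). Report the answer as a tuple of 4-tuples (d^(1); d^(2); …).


Interval decomposition of M: I[1,3], I[2,4], I[3,3], I[3,4], I[4,4].
HN type (ℓ=3): μ^(1)=13; μ^(2)=-59/2; μ^(3)=-32

((0, 0, 4, 3); (1, 1, 0, 0); (0, 1, 0, 0))


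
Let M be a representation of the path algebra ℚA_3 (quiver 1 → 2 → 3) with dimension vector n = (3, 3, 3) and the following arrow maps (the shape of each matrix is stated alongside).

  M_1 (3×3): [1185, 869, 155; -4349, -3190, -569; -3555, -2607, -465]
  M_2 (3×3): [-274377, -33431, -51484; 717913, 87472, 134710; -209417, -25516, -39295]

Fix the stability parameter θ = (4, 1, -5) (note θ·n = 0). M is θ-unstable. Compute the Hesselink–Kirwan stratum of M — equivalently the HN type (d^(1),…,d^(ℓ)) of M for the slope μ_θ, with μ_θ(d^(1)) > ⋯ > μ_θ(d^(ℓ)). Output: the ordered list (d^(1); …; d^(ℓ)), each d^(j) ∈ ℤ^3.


Barcode: M ≅ I[1,1], I[1,3]^2, I[2,3]. HN layers by μ_θ (3 steps, strictly decreasing):
  μ^(1)=4; μ^(2)=0; μ^(3)=-2

((1, 0, 0); (2, 2, 2); (0, 1, 1))


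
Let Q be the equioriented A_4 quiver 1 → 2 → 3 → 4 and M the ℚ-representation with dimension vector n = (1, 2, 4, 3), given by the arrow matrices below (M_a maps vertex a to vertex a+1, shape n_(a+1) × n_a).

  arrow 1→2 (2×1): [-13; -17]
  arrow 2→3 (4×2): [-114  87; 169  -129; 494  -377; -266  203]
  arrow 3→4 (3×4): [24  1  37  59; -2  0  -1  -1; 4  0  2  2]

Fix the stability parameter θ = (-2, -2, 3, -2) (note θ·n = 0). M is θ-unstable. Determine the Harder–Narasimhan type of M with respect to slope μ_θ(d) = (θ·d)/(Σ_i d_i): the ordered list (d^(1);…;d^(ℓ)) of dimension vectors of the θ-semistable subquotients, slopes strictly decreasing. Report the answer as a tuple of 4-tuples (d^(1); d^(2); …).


Via rank(M_{q-1}∘⋯∘M_p): M ≅ I[1,3], I[2,4], I[3,3], I[3,4], I[4,4].
μ_θ-semistable layers: μ^(1)=3; μ^(2)=1/2; μ^(3)=-2

((0, 0, 2, 0); (0, 0, 2, 2); (1, 2, 0, 1))


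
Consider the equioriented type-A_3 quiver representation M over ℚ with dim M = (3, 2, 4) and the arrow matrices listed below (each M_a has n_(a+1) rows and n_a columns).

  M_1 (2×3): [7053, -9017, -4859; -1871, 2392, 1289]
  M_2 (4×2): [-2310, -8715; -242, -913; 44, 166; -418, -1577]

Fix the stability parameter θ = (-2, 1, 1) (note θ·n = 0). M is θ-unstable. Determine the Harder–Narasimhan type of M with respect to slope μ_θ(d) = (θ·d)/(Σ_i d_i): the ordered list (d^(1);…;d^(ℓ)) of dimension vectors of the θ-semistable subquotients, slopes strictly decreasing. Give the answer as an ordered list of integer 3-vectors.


Interval decomposition of M: I[1,1], I[1,2], I[1,3], I[3,3]^3.
HN type (ℓ=2): μ^(1)=1; μ^(2)=-2

((0, 2, 4); (3, 0, 0))


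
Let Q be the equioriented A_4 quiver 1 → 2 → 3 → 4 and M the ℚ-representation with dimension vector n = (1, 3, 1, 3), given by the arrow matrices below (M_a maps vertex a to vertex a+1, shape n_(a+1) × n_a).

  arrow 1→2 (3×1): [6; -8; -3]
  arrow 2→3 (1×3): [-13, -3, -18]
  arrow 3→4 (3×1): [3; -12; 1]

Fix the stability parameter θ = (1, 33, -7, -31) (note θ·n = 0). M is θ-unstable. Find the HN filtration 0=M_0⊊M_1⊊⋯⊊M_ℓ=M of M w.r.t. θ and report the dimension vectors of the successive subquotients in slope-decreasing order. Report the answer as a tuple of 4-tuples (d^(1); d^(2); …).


Barcode: M ≅ I[1,2], I[2,2], I[2,4], I[4,4]^2. HN layers by μ_θ (4 steps, strictly decreasing):
  μ^(1)=33; μ^(2)=1; μ^(3)=-5/3; μ^(4)=-31

((0, 2, 0, 0); (1, 0, 0, 0); (0, 1, 1, 1); (0, 0, 0, 2))


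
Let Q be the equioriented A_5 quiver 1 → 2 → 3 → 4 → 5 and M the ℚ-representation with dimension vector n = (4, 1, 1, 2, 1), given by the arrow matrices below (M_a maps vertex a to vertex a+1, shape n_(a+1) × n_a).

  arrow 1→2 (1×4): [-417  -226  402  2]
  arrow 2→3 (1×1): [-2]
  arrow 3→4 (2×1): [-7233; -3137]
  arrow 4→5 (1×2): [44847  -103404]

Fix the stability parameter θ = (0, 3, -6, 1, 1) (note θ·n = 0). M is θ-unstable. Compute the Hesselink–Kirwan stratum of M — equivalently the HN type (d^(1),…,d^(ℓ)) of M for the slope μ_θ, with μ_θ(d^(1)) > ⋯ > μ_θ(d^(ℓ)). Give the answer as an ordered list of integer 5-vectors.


Interval decomposition of M: I[1,1]^3, I[1,5], I[4,4].
HN type (ℓ=3): μ^(1)=1; μ^(2)=0; μ^(3)=-1

((0, 0, 0, 2, 1); (3, 0, 0, 0, 0); (1, 1, 1, 0, 0))


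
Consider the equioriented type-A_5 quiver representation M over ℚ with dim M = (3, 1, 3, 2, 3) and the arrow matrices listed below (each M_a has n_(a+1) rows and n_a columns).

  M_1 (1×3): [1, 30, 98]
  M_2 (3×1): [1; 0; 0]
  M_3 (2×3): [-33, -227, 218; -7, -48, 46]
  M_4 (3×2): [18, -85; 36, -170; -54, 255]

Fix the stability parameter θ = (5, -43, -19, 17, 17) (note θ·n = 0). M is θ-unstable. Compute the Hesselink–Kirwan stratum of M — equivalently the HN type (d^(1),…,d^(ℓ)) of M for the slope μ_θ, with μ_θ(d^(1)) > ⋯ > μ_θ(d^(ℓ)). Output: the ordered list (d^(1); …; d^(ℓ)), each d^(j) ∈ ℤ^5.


Via rank(M_{q-1}∘⋯∘M_p): M ≅ I[1,1]^2, I[1,5], I[3,3], I[3,4], I[5,5]^2.
μ_θ-semistable layers: μ^(1)=17; μ^(2)=5; μ^(3)=-19

((0, 0, 0, 2, 3); (2, 0, 0, 0, 0); (1, 1, 3, 0, 0))


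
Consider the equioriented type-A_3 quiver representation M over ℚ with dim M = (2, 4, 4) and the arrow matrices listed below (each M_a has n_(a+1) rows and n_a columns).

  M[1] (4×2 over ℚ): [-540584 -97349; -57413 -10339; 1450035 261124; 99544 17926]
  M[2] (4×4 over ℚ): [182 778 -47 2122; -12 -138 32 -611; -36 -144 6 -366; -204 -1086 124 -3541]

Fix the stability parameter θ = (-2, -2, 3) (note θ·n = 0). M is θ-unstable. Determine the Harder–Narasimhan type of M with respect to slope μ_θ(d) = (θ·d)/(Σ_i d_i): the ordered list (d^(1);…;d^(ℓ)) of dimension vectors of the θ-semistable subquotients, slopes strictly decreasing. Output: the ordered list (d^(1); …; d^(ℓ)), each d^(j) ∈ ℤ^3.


Barcode: M ≅ I[1,2], I[1,3], I[2,2], I[2,3], I[3,3]^2. HN layers by μ_θ (2 steps, strictly decreasing):
  μ^(1)=3; μ^(2)=-2

((0, 0, 4); (2, 4, 0))


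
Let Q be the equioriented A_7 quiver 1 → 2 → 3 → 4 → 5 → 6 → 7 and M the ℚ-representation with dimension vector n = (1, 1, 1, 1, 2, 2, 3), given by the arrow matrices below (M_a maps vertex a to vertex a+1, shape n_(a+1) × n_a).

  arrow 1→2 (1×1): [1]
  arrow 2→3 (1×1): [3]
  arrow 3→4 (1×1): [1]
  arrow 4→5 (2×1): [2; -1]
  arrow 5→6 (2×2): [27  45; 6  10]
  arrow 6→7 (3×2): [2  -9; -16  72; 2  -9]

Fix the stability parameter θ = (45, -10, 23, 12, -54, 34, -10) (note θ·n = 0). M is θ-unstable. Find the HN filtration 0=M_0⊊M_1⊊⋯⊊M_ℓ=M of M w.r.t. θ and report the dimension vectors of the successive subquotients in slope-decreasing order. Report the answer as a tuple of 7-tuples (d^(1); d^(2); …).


Via rank(M_{q-1}∘⋯∘M_p): M ≅ I[1,6], I[5,5], I[6,7], I[7,7]^2.
μ_θ-semistable layers: μ^(1)=34; μ^(2)=12; μ^(3)=16/5; μ^(4)=-10; μ^(5)=-54

((0, 0, 0, 0, 0, 1, 0); (0, 0, 0, 0, 0, 1, 1); (1, 1, 1, 1, 1, 0, 0); (0, 0, 0, 0, 0, 0, 2); (0, 0, 0, 0, 1, 0, 0))


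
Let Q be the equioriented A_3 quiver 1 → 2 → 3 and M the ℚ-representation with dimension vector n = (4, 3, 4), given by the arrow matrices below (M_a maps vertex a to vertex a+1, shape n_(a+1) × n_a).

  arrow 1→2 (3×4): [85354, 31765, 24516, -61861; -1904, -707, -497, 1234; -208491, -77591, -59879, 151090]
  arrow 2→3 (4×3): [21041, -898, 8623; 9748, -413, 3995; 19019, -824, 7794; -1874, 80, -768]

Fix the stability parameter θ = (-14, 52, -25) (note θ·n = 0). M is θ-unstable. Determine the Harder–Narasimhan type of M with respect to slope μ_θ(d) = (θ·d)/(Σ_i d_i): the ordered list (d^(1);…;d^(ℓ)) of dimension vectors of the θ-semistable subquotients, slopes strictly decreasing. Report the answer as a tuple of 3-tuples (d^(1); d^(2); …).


Via rank(M_{q-1}∘⋯∘M_p): M ≅ I[1,1], I[1,3]^3, I[3,3].
μ_θ-semistable layers: μ^(1)=27/2; μ^(2)=-14; μ^(3)=-25

((0, 3, 3); (4, 0, 0); (0, 0, 1))


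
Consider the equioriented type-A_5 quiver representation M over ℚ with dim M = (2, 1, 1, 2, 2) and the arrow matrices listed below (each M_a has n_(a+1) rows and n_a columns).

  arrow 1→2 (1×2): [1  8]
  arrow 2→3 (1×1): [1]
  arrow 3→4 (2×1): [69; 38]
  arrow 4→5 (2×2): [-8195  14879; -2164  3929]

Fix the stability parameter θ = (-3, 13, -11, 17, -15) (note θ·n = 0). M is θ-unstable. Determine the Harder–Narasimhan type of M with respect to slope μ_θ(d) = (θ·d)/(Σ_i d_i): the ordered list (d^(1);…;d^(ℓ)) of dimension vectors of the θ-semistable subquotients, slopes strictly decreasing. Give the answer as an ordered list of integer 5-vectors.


Barcode: M ≅ I[1,1], I[1,5], I[4,5]. HN layers by μ_θ (2 steps, strictly decreasing):
  μ^(1)=1; μ^(2)=-3

((0, 1, 1, 2, 2); (2, 0, 0, 0, 0))


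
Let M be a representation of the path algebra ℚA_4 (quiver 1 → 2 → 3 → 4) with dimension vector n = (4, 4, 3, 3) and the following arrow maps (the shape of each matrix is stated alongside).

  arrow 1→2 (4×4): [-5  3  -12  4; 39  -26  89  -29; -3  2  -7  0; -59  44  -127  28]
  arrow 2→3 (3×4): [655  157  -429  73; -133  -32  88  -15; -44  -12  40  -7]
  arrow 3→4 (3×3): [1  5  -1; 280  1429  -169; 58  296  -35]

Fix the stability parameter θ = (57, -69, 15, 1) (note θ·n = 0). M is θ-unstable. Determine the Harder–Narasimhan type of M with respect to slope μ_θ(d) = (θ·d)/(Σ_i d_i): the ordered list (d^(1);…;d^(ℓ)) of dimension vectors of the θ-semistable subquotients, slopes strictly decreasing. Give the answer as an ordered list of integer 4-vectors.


Via rank(M_{q-1}∘⋯∘M_p): M ≅ I[1,2], I[1,4]^3.
μ_θ-semistable layers: μ^(1)=8; μ^(2)=-6

((0, 0, 3, 3); (4, 4, 0, 0))


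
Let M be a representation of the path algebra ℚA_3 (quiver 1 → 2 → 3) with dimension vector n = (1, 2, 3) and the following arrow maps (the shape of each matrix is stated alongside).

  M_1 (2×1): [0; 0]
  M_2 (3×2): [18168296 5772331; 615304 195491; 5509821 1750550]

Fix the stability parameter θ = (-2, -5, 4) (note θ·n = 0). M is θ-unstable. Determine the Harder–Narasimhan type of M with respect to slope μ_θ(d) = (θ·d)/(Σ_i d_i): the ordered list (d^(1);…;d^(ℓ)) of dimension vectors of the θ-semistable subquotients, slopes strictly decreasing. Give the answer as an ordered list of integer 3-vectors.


Via rank(M_{q-1}∘⋯∘M_p): M ≅ I[1,1], I[2,3]^2, I[3,3].
μ_θ-semistable layers: μ^(1)=4; μ^(2)=-2; μ^(3)=-5

((0, 0, 3); (1, 0, 0); (0, 2, 0))


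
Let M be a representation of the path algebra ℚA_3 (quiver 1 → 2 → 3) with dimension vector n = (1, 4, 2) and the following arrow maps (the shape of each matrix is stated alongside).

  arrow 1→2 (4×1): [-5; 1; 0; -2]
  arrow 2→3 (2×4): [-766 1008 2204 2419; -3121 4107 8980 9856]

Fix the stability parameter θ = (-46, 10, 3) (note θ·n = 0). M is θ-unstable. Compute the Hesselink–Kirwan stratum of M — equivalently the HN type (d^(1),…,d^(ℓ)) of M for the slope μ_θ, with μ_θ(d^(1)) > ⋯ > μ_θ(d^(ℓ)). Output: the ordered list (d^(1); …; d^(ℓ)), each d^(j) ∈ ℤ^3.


Barcode: M ≅ I[1,2], I[2,2], I[2,3]^2. HN layers by μ_θ (3 steps, strictly decreasing):
  μ^(1)=10; μ^(2)=13/2; μ^(3)=-46

((0, 2, 0); (0, 2, 2); (1, 0, 0))


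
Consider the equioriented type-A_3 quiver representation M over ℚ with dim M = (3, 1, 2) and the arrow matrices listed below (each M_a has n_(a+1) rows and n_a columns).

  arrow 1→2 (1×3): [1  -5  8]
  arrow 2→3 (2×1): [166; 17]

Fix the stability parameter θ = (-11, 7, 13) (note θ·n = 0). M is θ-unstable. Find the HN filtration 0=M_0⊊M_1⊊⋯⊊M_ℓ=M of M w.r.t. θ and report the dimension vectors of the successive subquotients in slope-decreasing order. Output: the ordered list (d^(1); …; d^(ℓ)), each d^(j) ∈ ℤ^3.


Interval decomposition of M: I[1,1]^2, I[1,3], I[3,3].
HN type (ℓ=3): μ^(1)=13; μ^(2)=7; μ^(3)=-11

((0, 0, 2); (0, 1, 0); (3, 0, 0))


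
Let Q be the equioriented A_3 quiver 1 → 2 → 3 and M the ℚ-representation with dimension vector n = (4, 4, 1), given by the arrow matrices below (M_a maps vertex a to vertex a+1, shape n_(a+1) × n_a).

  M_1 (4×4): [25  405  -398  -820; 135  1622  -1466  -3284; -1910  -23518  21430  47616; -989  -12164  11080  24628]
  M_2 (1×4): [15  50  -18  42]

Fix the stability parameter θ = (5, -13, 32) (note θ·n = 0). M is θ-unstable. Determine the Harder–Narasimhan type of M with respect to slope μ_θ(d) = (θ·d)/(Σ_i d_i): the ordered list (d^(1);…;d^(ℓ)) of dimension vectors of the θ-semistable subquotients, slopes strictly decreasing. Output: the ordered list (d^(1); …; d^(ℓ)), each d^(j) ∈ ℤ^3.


Interval decomposition of M: I[1,1], I[1,2]^2, I[1,3], I[2,2].
HN type (ℓ=4): μ^(1)=32; μ^(2)=5; μ^(3)=-4; μ^(4)=-13

((0, 0, 1); (1, 0, 0); (3, 3, 0); (0, 1, 0))


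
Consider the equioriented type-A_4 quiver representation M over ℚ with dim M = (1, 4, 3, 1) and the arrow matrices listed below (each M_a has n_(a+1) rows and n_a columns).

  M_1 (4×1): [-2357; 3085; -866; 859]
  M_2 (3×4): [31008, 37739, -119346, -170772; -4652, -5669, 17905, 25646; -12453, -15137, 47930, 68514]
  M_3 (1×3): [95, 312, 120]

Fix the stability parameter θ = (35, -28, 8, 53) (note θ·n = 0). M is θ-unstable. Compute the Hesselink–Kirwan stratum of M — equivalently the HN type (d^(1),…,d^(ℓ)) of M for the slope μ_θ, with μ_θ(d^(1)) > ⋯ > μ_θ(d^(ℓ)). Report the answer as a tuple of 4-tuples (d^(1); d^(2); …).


Barcode: M ≅ I[1,4], I[2,2], I[2,3]^2. HN layers by μ_θ (4 steps, strictly decreasing):
  μ^(1)=53; μ^(2)=8; μ^(3)=7/2; μ^(4)=-28

((0, 0, 0, 1); (0, 0, 3, 0); (1, 1, 0, 0); (0, 3, 0, 0))


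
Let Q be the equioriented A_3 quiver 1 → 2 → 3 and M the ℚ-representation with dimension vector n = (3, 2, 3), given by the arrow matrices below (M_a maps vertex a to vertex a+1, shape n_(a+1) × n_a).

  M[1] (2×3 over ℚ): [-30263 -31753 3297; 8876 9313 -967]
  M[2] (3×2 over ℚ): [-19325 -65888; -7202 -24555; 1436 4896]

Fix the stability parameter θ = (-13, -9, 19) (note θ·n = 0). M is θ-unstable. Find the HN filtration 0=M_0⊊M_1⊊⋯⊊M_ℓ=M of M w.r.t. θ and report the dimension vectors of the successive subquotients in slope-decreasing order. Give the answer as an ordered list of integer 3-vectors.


Interval decomposition of M: I[1,1], I[1,3]^2, I[3,3].
HN type (ℓ=3): μ^(1)=19; μ^(2)=-9; μ^(3)=-13

((0, 0, 3); (0, 2, 0); (3, 0, 0))


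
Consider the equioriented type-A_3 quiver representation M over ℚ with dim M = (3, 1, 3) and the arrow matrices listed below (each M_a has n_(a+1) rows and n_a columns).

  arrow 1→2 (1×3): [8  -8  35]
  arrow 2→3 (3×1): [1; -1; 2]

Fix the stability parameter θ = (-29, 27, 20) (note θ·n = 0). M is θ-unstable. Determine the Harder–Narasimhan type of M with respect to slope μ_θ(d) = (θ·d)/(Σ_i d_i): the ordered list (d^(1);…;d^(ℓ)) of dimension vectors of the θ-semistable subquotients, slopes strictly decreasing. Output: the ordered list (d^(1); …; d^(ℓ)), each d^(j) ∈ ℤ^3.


Interval decomposition of M: I[1,1]^2, I[1,3], I[3,3]^2.
HN type (ℓ=3): μ^(1)=47/2; μ^(2)=20; μ^(3)=-29

((0, 1, 1); (0, 0, 2); (3, 0, 0))


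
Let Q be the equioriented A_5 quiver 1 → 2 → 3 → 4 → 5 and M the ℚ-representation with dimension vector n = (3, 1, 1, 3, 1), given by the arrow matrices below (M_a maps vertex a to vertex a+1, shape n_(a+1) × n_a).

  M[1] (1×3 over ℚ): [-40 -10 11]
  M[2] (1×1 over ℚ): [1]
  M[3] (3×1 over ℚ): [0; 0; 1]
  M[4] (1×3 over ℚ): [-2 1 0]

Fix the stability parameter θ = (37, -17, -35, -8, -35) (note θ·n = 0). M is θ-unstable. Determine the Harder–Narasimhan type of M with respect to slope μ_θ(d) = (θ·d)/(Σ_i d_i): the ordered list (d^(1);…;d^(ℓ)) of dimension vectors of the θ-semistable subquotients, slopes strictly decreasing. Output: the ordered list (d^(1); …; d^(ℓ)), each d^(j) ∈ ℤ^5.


Barcode: M ≅ I[1,1]^2, I[1,4], I[4,4], I[4,5]. HN layers by μ_θ (4 steps, strictly decreasing):
  μ^(1)=37; μ^(2)=-23/4; μ^(3)=-8; μ^(4)=-43/2

((2, 0, 0, 0, 0); (1, 1, 1, 1, 0); (0, 0, 0, 1, 0); (0, 0, 0, 1, 1))


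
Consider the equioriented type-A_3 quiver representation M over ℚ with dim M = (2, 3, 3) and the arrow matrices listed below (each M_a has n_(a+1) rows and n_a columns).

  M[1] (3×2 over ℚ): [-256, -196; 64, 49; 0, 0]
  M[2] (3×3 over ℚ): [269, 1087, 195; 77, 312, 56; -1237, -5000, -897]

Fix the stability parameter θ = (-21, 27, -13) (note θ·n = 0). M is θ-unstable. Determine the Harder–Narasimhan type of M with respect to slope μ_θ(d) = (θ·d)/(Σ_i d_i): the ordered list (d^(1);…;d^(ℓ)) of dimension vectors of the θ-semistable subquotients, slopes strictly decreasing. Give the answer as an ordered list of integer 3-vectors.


Interval decomposition of M: I[1,1], I[1,3], I[2,3]^2.
HN type (ℓ=2): μ^(1)=7; μ^(2)=-21

((0, 3, 3); (2, 0, 0))


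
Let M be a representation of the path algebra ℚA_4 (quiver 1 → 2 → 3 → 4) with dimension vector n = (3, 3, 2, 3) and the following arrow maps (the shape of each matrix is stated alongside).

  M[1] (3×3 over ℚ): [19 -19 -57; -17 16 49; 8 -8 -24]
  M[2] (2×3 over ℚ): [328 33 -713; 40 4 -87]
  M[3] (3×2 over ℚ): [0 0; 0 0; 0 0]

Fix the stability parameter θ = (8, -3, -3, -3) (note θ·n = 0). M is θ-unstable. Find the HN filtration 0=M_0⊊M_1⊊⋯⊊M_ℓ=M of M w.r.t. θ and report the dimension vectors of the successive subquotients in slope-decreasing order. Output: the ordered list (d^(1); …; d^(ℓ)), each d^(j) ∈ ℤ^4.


Barcode: M ≅ I[1,1], I[1,2], I[1,3], I[2,3], I[4,4]^3. HN layers by μ_θ (4 steps, strictly decreasing):
  μ^(1)=8; μ^(2)=5/2; μ^(3)=2/3; μ^(4)=-3

((1, 0, 0, 0); (1, 1, 0, 0); (1, 1, 1, 0); (0, 1, 1, 3))


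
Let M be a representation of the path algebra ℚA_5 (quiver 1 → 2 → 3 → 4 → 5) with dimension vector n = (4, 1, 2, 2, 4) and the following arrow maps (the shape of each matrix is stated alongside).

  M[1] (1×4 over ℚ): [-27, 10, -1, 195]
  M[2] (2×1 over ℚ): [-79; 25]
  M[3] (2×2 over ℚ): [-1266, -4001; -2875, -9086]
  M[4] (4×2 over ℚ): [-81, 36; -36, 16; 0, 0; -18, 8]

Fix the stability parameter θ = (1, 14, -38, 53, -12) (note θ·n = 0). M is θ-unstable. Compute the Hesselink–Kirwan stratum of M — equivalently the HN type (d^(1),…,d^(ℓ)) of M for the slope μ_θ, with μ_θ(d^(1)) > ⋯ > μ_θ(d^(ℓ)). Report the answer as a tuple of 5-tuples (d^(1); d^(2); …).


Interval decomposition of M: I[1,1]^3, I[1,5], I[3,4], I[5,5]^3.
HN type (ℓ=6): μ^(1)=53; μ^(2)=41/2; μ^(3)=1; μ^(4)=-23/3; μ^(5)=-12; μ^(6)=-38

((0, 0, 0, 1, 0); (0, 0, 0, 1, 1); (3, 0, 0, 0, 0); (1, 1, 1, 0, 0); (0, 0, 0, 0, 3); (0, 0, 1, 0, 0))


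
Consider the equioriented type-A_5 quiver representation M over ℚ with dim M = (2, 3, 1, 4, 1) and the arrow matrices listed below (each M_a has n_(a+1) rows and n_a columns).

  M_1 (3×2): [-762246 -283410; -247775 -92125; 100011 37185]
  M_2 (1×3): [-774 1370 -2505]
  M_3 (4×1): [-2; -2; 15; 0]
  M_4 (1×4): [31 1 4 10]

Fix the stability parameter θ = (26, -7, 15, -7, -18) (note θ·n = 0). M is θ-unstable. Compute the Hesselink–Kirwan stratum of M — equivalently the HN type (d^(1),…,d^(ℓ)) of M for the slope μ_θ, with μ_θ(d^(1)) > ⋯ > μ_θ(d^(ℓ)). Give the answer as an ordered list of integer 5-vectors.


Interval decomposition of M: I[1,1], I[1,5], I[2,2]^2, I[4,4]^3.
HN type (ℓ=3): μ^(1)=26; μ^(2)=9/5; μ^(3)=-7

((1, 0, 0, 0, 0); (1, 1, 1, 1, 1); (0, 2, 0, 3, 0))


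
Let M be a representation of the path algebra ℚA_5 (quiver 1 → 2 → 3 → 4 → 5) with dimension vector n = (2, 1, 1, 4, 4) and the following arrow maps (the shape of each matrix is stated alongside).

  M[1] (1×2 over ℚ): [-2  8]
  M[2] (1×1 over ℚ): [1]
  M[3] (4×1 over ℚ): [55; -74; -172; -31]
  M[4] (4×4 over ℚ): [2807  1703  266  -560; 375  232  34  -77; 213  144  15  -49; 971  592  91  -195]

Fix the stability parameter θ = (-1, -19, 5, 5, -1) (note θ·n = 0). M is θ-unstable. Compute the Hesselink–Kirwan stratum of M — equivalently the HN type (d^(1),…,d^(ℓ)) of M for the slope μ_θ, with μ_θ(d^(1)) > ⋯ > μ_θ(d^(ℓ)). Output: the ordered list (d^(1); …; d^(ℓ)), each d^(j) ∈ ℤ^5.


Barcode: M ≅ I[1,1], I[1,5], I[4,4], I[4,5]^2, I[5,5]. HN layers by μ_θ (5 steps, strictly decreasing):
  μ^(1)=5; μ^(2)=3; μ^(3)=2; μ^(4)=-1; μ^(5)=-10

((0, 0, 0, 1, 0); (0, 0, 1, 1, 1); (0, 0, 0, 2, 2); (1, 0, 0, 0, 1); (1, 1, 0, 0, 0))


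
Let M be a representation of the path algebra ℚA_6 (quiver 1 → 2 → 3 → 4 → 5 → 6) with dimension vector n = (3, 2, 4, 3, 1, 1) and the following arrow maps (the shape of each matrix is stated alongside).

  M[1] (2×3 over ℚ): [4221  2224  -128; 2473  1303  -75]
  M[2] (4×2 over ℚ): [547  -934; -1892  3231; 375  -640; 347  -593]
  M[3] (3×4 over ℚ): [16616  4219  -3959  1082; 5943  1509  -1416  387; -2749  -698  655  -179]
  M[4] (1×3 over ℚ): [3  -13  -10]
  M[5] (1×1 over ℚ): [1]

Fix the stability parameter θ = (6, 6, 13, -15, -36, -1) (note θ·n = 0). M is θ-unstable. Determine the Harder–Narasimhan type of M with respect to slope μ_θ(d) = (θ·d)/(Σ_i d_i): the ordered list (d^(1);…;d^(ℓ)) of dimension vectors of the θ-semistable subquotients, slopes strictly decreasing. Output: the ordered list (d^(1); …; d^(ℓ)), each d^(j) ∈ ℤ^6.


Via rank(M_{q-1}∘⋯∘M_p): M ≅ I[1,1], I[1,3], I[1,6], I[3,3], I[3,4], I[4,4].
μ_θ-semistable layers: μ^(1)=13; μ^(2)=6; μ^(3)=-1; μ^(4)=-26/5; μ^(5)=-15

((0, 0, 2, 0, 0, 0); (2, 1, 0, 0, 0, 0); (0, 0, 1, 1, 0, 1); (1, 1, 1, 1, 1, 0); (0, 0, 0, 1, 0, 0))


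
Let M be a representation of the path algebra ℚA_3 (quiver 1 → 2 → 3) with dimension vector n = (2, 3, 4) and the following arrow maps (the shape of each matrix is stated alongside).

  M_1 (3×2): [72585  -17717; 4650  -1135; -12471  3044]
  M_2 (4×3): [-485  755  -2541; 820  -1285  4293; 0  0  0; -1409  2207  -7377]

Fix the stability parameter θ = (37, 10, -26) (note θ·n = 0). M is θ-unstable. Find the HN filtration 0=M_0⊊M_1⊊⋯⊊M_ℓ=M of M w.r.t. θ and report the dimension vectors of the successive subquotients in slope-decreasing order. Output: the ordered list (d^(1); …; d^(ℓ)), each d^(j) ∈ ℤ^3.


Via rank(M_{q-1}∘⋯∘M_p): M ≅ I[1,3]^2, I[2,2], I[3,3]^2.
μ_θ-semistable layers: μ^(1)=10; μ^(2)=7; μ^(3)=-26

((0, 1, 0); (2, 2, 2); (0, 0, 2))


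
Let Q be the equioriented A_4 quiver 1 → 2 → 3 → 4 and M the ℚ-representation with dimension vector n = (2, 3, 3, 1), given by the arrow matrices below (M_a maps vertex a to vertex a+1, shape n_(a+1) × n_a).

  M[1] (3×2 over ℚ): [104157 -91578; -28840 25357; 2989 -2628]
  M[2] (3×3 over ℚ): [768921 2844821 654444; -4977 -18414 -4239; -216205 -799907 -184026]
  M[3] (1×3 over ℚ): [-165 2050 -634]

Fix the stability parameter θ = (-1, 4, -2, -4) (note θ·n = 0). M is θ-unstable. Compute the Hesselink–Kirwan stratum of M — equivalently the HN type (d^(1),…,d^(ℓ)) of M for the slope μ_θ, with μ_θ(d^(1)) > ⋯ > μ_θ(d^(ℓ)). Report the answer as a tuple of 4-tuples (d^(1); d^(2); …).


Via rank(M_{q-1}∘⋯∘M_p): M ≅ I[1,2], I[1,4], I[2,3], I[3,3].
μ_θ-semistable layers: μ^(1)=4; μ^(2)=1; μ^(3)=-2/3; μ^(4)=-1; μ^(5)=-2

((0, 1, 0, 0); (0, 1, 1, 0); (0, 1, 1, 1); (2, 0, 0, 0); (0, 0, 1, 0))


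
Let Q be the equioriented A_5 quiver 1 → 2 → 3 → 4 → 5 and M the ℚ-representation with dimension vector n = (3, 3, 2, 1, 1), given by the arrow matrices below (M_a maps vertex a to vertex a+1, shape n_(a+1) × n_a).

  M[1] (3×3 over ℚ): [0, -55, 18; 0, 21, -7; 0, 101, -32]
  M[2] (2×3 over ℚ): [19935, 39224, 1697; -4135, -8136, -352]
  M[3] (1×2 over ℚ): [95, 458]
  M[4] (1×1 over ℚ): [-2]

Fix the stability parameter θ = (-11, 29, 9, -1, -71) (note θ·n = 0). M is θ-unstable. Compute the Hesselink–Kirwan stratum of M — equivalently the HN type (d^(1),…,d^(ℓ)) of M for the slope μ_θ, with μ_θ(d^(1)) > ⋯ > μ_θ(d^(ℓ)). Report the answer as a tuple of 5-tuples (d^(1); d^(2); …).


Interval decomposition of M: I[1,1], I[1,3], I[1,5], I[2,2].
HN type (ℓ=4): μ^(1)=29; μ^(2)=19; μ^(3)=-17/2; μ^(4)=-11

((0, 1, 0, 0, 0); (0, 1, 1, 0, 0); (0, 1, 1, 1, 1); (3, 0, 0, 0, 0))


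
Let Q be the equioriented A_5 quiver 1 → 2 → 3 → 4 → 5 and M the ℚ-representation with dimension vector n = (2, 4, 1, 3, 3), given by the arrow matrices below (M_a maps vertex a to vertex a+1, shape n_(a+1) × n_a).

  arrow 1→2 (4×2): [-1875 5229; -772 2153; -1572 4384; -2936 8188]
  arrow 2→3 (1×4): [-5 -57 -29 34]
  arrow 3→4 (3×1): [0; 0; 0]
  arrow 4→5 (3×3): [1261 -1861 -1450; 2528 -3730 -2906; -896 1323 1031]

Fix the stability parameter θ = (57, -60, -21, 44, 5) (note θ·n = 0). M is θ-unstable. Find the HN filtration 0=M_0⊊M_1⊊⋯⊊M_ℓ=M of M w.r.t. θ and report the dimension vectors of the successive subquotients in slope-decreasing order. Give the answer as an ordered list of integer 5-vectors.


Interval decomposition of M: I[1,2], I[1,3], I[2,2]^2, I[4,4], I[4,5]^2, I[5,5].
HN type (ℓ=6): μ^(1)=44; μ^(2)=49/2; μ^(3)=5; μ^(4)=-3/2; μ^(5)=-8; μ^(6)=-60

((0, 0, 0, 1, 0); (0, 0, 0, 2, 2); (0, 0, 0, 0, 1); (1, 1, 0, 0, 0); (1, 1, 1, 0, 0); (0, 2, 0, 0, 0))


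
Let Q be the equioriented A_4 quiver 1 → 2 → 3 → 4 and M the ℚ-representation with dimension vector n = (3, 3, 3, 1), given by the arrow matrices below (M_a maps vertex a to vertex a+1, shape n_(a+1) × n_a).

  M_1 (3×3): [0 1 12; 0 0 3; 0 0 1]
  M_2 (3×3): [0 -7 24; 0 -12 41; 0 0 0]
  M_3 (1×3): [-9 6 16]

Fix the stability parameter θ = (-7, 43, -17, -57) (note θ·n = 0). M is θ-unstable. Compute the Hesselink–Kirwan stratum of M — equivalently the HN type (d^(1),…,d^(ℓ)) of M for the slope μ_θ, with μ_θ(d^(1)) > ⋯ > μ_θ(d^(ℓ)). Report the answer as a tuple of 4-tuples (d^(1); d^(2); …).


Via rank(M_{q-1}∘⋯∘M_p): M ≅ I[1,1], I[1,2], I[1,4], I[2,3], I[3,3].
μ_θ-semistable layers: μ^(1)=43; μ^(2)=13; μ^(3)=-7; μ^(4)=-19/2; μ^(5)=-17

((0, 1, 0, 0); (0, 1, 1, 0); (2, 0, 0, 0); (1, 1, 1, 1); (0, 0, 1, 0))
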